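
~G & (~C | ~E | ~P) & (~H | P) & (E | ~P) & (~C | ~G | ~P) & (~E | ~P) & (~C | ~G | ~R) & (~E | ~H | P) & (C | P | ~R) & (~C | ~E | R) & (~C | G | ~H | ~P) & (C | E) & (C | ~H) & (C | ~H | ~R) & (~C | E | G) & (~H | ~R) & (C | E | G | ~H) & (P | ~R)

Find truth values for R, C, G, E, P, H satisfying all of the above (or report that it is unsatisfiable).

R=F; C=F; G=F; E=T; P=F; H=F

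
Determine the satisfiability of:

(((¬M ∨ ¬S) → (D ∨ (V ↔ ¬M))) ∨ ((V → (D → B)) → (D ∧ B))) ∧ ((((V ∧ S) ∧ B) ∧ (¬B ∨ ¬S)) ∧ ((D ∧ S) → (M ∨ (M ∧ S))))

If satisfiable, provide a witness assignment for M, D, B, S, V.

Unsatisfiable — no assignment works.

Case B = True: the formula simplifies to (((¬M ∨ ¬S) → (D ∨ (V ↔ ¬M))) ∨ D) ∧ (((V ∧ S) ∧ ¬S) ∧ ((D ∧ S) → (M ∨ (M ∧ S)))).
  S = True: the conjunct ¬S is False.
  S = False: the conjunct S is False.
Case B = False: the conjunct B is False.
Both cases fail — unsatisfiable.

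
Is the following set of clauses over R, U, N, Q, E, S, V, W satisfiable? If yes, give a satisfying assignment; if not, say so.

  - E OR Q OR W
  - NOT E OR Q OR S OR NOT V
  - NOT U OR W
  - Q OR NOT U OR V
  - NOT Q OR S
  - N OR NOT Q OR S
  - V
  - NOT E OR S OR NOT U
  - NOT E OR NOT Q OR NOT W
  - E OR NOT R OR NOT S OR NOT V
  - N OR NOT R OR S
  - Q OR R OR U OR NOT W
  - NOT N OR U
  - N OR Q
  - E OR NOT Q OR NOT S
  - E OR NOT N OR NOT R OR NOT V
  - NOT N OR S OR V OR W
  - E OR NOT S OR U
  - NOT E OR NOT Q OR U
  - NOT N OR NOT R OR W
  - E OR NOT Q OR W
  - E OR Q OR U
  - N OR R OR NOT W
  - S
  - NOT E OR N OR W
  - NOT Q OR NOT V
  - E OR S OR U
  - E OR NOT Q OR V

R = False; U = True; N = True; Q = False; E = False; S = True; V = True; W = True

Unit clause (V) forces V = True.
Unit clause (S) forces S = True.
In (NOT Q OR NOT V) only NOT Q is left, so Q = False.
In (N OR Q) only N is left, so N = True.
In (NOT N OR U) only U is left, so U = True.
In (NOT U OR W) only W is left, so W = True.
Set R = False.
Set E = False.
All clauses satisfied.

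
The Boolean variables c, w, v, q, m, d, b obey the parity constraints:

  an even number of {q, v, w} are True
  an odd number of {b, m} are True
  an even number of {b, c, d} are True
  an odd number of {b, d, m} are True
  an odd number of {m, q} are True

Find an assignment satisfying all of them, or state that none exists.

c = False, w = True, v = True, q = False, m = True, d = False, b = False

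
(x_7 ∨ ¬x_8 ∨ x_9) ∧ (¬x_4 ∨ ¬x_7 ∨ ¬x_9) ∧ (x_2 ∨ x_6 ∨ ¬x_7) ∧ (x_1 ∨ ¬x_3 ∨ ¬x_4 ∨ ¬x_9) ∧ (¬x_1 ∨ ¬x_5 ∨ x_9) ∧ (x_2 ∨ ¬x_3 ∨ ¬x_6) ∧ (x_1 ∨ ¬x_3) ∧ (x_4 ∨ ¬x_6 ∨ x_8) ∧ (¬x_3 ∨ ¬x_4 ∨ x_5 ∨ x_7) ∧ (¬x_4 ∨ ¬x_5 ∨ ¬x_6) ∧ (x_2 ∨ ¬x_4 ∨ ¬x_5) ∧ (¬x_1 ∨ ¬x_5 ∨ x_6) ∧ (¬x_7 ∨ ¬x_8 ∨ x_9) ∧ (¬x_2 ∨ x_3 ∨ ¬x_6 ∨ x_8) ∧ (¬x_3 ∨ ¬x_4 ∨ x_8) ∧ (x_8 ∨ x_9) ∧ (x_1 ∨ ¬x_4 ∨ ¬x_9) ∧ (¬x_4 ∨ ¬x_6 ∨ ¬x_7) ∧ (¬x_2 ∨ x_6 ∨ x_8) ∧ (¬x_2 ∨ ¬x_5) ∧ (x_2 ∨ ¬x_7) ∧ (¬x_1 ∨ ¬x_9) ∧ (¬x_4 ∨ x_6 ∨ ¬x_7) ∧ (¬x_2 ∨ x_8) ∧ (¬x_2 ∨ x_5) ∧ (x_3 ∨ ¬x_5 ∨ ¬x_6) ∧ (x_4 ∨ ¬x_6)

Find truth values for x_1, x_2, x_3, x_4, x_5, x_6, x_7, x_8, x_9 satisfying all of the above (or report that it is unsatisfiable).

Set x_1 = False.
  then (x_1 ∨ ¬x_3) forces x_3 = False.
Try x_2 = True:
  (¬x_2 ∨ ¬x_5) forces x_5 = False.
  clause (¬x_2 ∨ x_5) is falsified — backtrack.
So x_2 = False.
  then (x_2 ∨ ¬x_7) forces x_7 = False.
Try x_4 = True:
  (x_2 ∨ ¬x_4 ∨ ¬x_5) forces x_5 = False.
  (x_1 ∨ ¬x_4 ∨ ¬x_9) forces x_9 = False.
  (x_7 ∨ ¬x_8 ∨ x_9) forces x_8 = False.
  clause (x_8 ∨ x_9) is falsified — backtrack.
So x_4 = False.
  then (x_4 ∨ ¬x_6) forces x_6 = False.
Set x_5 = True.
Set x_8 = True.
  then (x_7 ∨ ¬x_8 ∨ x_9) forces x_9 = True.
All clauses satisfied.

x_1=F; x_2=F; x_3=F; x_4=F; x_5=T; x_6=F; x_7=F; x_8=T; x_9=T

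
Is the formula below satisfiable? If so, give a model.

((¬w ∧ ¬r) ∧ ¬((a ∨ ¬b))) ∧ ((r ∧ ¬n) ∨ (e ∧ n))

n: True, r: False, w: False, b: True, a: False, e: True

  (¬w ∧ ¬r) ∧ ¬((a ∨ ¬b)) = True
    ¬w ∧ ¬r = True
      ¬w = True
      ¬r = True
    ¬((a ∨ ¬b)) = True
      a ∨ ¬b = False
        ¬b = False
  (r ∧ ¬n) ∨ (e ∧ n) = True
    r ∧ ¬n = False
      ¬n = False
    e ∧ n = True
Both conjuncts True, so the formula holds.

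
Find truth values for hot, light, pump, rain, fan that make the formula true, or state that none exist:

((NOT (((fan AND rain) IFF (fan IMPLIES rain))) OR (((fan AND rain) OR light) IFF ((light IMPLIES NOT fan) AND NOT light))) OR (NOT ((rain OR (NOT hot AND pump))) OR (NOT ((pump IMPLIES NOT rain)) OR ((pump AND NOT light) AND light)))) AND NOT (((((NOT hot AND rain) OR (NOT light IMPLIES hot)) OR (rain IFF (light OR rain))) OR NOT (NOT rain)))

UNSATISFIABLE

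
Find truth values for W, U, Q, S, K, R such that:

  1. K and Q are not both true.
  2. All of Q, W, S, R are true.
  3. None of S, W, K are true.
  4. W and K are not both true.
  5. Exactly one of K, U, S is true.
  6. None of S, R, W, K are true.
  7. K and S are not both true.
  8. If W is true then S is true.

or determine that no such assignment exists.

The formula is unsatisfiable.

Case W = True:
  Constraint (3) is violated (W=T) — contradiction.
Case W = False:
  Constraint (2) is violated (W=F) — contradiction.
Both cases fail — unsatisfiable.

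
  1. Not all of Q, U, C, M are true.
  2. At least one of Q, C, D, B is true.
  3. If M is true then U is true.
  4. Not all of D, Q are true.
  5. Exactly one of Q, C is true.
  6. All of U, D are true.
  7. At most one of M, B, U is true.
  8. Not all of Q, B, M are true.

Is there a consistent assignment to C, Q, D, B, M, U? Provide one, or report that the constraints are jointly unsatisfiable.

C=T; Q=F; D=T; B=F; M=F; U=T

  (1) {Q, U, C, M}: 2/4 true — not all ✓
  (2) {Q, C, D, B}: 2 true — at least one ✓
  (3) M=F ⇒ U: vacuous ✓
  (4) {D, Q}: 1/2 true — not all ✓
  (5) {Q, C}: 1 true — exactly one ✓
  (6) {U, D}: all 2 true ✓
  (7) {M, B, U}: 1 true — at most one ✓
  (8) {Q, B, M}: 0/3 true — not all ✓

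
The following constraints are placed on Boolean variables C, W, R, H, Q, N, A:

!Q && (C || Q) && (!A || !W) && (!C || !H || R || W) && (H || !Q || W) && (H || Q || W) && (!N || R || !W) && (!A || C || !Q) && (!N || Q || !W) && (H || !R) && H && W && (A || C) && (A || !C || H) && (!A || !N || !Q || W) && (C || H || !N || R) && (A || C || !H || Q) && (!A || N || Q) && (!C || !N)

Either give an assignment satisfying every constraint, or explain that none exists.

Unit clause (!Q) forces Q = False.
In (C || Q) only C is left, so C = True.
Unit clause (H) forces H = True.
Unit clause (W) forces W = True.
In (!C || !N) only !N is left, so N = False.
In (!A || !W) only !A is left, so A = False.
Set R = True.
All clauses satisfied.

C = True, W = True, R = True, H = True, Q = False, N = False, A = False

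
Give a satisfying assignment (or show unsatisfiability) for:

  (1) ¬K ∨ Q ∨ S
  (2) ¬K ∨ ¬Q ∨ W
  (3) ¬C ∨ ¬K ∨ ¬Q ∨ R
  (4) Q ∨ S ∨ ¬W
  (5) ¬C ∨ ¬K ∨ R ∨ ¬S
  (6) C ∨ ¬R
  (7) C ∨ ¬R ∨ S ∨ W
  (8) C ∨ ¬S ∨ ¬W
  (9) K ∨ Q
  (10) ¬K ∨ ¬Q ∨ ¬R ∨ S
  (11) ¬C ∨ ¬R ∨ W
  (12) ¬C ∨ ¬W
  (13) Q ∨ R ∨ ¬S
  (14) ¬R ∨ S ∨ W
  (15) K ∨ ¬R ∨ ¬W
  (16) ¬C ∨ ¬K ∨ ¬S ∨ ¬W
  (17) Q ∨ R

Set W = False.
Set S = True.
Try Q = False:
  (K ∨ Q) forces K = True.
  (Q ∨ R ∨ ¬S) forces R = True.
  (C ∨ ¬R) forces C = True.
  clause (¬C ∨ ¬R ∨ W) is falsified — backtrack.
So Q = True.
  then (¬K ∨ ¬Q ∨ W) forces K = False.
Set C = True.
  then (¬C ∨ ¬R ∨ W) forces R = False.
All clauses satisfied.

W=F, S=T, Q=T, C=T, R=F, K=F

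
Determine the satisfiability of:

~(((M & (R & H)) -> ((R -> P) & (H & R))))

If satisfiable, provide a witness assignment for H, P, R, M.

H: True; P: False; R: True; M: True

  ~(((M & (R & H)) -> ((R -> P) & (H & R)))) = True
    (M & (R & H)) -> ((R -> P) & (H & R)) = False
      M & (R & H) = True
        R & H = True
      (R -> P) & (H & R) = False
        R -> P = False
        H & R = True
The formula evaluates to True.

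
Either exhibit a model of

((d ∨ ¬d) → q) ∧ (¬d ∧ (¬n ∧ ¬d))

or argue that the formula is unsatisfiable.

q: True, n: False, d: False

  (d ∨ ¬d) → q = True
    d ∨ ¬d = True
      ¬d = True
  ¬d ∧ (¬n ∧ ¬d) = True
    ¬d = True
    ¬n ∧ ¬d = True
      ¬n = True
      ¬d = True
Both conjuncts True, so the formula holds.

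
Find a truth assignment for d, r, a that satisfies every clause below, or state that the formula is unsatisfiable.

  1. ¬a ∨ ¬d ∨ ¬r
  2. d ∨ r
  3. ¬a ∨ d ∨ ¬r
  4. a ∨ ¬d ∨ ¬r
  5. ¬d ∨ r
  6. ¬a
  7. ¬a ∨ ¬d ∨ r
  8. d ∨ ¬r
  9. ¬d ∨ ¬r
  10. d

No satisfying assignment exists.

Case d = True:
  (¬d ∨ r) forces r = True.
  Clause (¬d ∨ ¬r) is falsified — contradiction.
Case d = False:
  Clause (d) is falsified — contradiction.
Both cases fail, so the formula is unsatisfiable.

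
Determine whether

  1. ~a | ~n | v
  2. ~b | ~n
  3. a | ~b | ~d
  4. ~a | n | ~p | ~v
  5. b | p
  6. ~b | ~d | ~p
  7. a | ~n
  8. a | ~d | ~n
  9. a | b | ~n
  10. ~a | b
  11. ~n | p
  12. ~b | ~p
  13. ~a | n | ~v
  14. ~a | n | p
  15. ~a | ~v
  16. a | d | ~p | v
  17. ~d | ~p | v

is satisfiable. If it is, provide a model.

Set a = False.
  then (a | ~n) forces n = False.
Set v = True.
Set d = True.
  then (a | ~b | ~d) forces b = False.
  then (b | p) forces p = True.
All clauses satisfied.

a = False, v = True, n = False, d = True, b = False, p = True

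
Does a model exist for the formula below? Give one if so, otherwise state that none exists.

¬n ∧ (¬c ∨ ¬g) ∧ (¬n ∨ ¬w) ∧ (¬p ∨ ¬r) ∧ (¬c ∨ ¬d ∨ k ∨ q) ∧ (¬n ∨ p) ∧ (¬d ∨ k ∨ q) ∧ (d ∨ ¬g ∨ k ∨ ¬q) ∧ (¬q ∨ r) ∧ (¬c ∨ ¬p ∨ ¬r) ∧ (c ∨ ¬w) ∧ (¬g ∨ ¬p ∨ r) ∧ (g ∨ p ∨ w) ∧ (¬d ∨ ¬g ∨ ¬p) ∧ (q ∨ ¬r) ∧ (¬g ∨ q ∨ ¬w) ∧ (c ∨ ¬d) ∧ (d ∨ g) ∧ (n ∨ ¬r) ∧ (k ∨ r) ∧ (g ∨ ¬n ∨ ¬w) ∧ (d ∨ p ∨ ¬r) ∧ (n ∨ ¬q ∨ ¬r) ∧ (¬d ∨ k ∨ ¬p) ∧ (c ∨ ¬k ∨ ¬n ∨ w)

r = False; w = False; d = False; c = False; q = False; n = False; p = False; g = True; k = True

Unit clause (¬n) forces n = False.
In (n ∨ ¬r) only ¬r is left, so r = False.
In (k ∨ r) only k is left, so k = True.
In (¬q ∨ r) only ¬q is left, so q = False.
Set w = False.
Set d = False.
  then (d ∨ g) forces g = True.
  then (¬c ∨ ¬g) forces c = False.
  then (¬g ∨ ¬p ∨ r) forces p = False.
All clauses satisfied.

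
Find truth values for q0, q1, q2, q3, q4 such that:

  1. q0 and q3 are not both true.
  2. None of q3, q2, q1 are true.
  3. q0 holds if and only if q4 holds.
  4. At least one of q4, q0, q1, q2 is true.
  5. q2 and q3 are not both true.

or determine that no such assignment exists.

q0 = True; q1 = False; q2 = False; q3 = False; q4 = True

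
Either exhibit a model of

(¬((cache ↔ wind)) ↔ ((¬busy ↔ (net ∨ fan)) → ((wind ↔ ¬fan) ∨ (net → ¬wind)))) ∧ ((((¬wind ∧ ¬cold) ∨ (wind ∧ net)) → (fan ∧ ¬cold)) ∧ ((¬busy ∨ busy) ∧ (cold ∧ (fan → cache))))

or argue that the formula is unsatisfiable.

wind = True, fan = False, cold = True, cache = False, busy = False, net = False

  ¬((cache ↔ wind)) ↔ ((¬busy ↔ (net ∨ fan)) → ((wind ↔ ¬fan) ∨ (net → ¬wind))) = True
    ¬((cache ↔ wind)) = True
      cache ↔ wind = False
    (¬busy ↔ (net ∨ fan)) → ((wind ↔ ¬fan) ∨ (net → ¬wind)) = True
      ¬busy ↔ (net ∨ fan) = False
        ¬busy = True
        net ∨ fan = False
      (wind ↔ ¬fan) ∨ (net → ¬wind) = True
        wind ↔ ¬fan = True
          ¬fan = True
        net → ¬wind = True
          ¬wind = False
  (((¬wind ∧ ¬cold) ∨ (wind ∧ net)) → (fan ∧ ¬cold)) ∧ ((¬busy ∨ busy) ∧ (cold ∧ (fan → cache))) = True
    ((¬wind ∧ ¬cold) ∨ (wind ∧ net)) → (fan ∧ ¬cold) = True
      (¬wind ∧ ¬cold) ∨ (wind ∧ net) = False
        ¬wind ∧ ¬cold = False
          ¬wind = False
          ¬cold = False
        wind ∧ net = False
      fan ∧ ¬cold = False
        ¬cold = False
    (¬busy ∨ busy) ∧ (cold ∧ (fan → cache)) = True
      ¬busy ∨ busy = True
        ¬busy = True
      cold ∧ (fan → cache) = True
        fan → cache = True
Both conjuncts True, so the formula holds.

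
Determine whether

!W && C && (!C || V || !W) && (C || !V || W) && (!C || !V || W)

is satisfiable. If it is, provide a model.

Unit clause (!W) forces W = False.
Unit clause (C) forces C = True.
In (!C || !V || W) only !V is left, so V = False.
Check each clause:
  (!W): !W holds.
  (C): C holds.
  (!C || V || !W): !W holds.
  (C || !V || W): C holds.
  (!C || !V || W): !V holds.
All clauses satisfied.

W = False, C = True, V = False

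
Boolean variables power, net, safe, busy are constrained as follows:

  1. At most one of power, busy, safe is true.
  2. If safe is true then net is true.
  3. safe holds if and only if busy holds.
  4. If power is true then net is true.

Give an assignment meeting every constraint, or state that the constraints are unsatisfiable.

power=T; net=T; safe=F; busy=F

  (1) {power, busy, safe}: 1 true — at most one ✓
  (2) safe=F ⇒ net: vacuous ✓
  (3) safe=F, busy=F — same ✓
  (4) power=T ⇒ net: T ✓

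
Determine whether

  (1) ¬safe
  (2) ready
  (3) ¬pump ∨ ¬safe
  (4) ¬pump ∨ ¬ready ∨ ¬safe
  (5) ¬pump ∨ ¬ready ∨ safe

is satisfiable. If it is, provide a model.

Unit clause (¬safe) forces safe = False.
Unit clause (ready) forces ready = True.
In (¬pump ∨ ¬ready ∨ safe) only ¬pump is left, so pump = False.
All clauses satisfied.

safe: False, ready: True, pump: False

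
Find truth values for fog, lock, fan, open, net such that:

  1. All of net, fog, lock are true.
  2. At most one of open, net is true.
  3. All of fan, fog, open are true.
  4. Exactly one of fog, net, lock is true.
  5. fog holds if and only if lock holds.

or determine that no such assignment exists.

Case fog = True:
  (1) forces net = True.
  Constraint (4) is violated (fog=T, net=T) — contradiction.
Case fog = False:
  Constraint (1) is violated (fog=F) — contradiction.
Both cases fail — unsatisfiable.

Unsatisfiable — no assignment works.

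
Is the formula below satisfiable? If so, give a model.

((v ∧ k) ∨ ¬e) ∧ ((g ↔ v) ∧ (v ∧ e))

e: True; v: True; k: True; g: True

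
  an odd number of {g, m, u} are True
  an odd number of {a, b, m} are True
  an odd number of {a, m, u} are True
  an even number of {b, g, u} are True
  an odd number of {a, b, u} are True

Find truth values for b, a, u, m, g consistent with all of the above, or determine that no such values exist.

UNSATISFIABLE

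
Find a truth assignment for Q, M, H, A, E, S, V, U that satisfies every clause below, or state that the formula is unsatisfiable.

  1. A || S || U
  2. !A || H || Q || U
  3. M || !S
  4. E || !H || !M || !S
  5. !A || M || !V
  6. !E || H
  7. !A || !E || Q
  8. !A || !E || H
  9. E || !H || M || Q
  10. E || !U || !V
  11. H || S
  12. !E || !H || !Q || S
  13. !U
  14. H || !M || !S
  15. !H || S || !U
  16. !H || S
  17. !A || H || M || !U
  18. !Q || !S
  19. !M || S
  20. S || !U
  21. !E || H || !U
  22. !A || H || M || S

Q = False, M = True, H = True, A = False, E = True, S = True, V = False, U = False

Unit clause (!U) forces U = False.
Try Q = True:
  (!Q || !S) forces S = False.
  (A || S || U) forces A = True.
  (H || S) forces H = True.
  clause (!H || S) is falsified — backtrack.
So Q = False.
Set M = True.
  then (!M || S) forces S = True.
  then (H || !M || !S) forces H = True.
  then (E || !H || !M || !S) forces E = True.
  then (!A || !E || Q) forces A = False.
Set V = False.
All clauses satisfied.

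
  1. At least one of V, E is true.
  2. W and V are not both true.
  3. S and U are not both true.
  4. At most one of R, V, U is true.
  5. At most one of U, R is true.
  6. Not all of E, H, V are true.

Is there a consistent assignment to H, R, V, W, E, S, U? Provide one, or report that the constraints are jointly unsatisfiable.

H = True, R = False, V = False, W = True, E = True, S = False, U = False

  (1) {V, E}: 1 true — at least one ✓
  (2) W=T, V=F — not both ✓
  (3) S=F, U=F — not both ✓
  (4) {R, V, U}: 0 true — at most one ✓
  (5) {U, R}: 0 true — at most one ✓
  (6) {E, H, V}: 2/3 true — not all ✓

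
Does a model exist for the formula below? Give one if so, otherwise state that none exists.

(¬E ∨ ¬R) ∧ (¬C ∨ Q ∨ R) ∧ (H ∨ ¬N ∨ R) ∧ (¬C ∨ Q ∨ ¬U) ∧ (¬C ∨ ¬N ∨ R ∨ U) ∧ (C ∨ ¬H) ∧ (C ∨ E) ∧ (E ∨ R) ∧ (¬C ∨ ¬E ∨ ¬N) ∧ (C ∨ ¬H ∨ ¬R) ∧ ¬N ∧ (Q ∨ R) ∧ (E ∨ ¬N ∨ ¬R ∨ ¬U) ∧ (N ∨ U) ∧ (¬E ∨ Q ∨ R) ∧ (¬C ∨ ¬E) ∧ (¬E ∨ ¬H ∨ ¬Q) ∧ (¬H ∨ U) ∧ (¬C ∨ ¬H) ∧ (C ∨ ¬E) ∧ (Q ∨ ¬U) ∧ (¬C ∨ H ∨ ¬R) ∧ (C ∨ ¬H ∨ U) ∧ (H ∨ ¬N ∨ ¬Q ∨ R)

Unsatisfiable — no assignment works.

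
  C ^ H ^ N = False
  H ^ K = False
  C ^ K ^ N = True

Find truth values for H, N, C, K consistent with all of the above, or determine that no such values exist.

No satisfying assignment exists.

Adding constraints 1, 2, 3 mod 2: every variable appears an even number of times on the left, so the left side is 0.
But the right sides sum to 1 (mod 2). 0 ≠ 1 — the system is inconsistent.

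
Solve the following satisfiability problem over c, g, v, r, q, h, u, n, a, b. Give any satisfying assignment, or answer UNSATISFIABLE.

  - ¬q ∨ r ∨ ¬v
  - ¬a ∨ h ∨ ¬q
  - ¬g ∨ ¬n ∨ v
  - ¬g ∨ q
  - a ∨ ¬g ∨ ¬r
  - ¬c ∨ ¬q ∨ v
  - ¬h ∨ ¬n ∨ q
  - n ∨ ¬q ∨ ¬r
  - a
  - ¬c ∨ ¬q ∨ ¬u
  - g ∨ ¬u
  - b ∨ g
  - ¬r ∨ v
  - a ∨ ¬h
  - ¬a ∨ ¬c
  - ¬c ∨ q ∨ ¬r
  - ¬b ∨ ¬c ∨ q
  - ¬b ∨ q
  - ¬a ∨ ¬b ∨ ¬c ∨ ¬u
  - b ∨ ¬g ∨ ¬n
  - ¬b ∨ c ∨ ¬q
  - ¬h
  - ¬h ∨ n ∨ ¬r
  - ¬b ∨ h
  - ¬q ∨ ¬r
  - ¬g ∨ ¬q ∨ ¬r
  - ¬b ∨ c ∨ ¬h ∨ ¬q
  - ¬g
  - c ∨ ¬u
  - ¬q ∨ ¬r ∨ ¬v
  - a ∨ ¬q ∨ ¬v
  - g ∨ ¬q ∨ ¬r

The formula is unsatisfiable.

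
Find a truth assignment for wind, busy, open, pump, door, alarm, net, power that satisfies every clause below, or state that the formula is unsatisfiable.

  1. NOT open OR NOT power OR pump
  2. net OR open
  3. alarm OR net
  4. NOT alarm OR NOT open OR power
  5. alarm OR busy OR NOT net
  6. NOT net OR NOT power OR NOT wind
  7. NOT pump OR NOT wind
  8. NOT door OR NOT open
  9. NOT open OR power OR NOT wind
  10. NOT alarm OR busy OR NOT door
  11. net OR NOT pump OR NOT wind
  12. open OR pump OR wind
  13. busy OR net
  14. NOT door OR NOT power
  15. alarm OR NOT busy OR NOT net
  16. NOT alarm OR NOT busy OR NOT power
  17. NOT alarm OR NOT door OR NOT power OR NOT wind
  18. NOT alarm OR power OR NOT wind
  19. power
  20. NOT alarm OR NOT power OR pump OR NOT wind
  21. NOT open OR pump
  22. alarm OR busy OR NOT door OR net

Unit clause (power) forces power = True.
In (NOT door OR NOT power) only NOT door is left, so door = False.
Try wind = True:
  (NOT net OR NOT power OR NOT wind) forces net = False.
  (net OR open) forces open = True.
  (NOT open OR NOT power OR pump) forces pump = True.
  clause (NOT pump OR NOT wind) is falsified — backtrack.
So wind = False.
Set busy = False.
  then (busy OR net) forces net = True.
  then (alarm OR busy OR NOT net) forces alarm = True.
Set open = True.
  then (NOT open OR NOT power OR pump) forces pump = True.
All clauses satisfied.

wind=F; busy=F; open=T; pump=T; door=F; alarm=T; net=T; power=T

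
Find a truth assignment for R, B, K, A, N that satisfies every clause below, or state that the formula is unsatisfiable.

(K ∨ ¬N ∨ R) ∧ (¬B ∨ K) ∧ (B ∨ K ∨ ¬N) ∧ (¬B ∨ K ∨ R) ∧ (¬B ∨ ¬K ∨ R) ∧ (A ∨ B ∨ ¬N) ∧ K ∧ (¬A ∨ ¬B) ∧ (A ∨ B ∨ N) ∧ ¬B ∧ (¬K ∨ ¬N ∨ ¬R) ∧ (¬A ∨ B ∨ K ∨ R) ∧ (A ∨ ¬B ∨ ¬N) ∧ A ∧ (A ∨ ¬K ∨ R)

R: True; B: False; K: True; A: True; N: False

Unit clause (K) forces K = True.
Unit clause (¬B) forces B = False.
Unit clause (A) forces A = True.
Set R = True.
  then (¬K ∨ ¬N ∨ ¬R) forces N = False.
All clauses satisfied.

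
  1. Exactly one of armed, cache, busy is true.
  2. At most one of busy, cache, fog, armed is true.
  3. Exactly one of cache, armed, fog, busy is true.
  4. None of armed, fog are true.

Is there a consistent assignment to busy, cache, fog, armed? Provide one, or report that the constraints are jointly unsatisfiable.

busy = True; cache = False; fog = False; armed = False

  (1) {armed, cache, busy}: 1 true — exactly one ✓
  (2) {busy, cache, fog, armed}: 1 true — at most one ✓
  (3) {cache, armed, fog, busy}: 1 true — exactly one ✓
  (4) {armed, fog}: 0 true — none ✓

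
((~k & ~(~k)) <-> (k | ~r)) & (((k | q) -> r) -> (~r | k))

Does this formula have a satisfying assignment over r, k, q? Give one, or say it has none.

No satisfying assignment exists.

Case k = True: the conjunct (~k & ~(~k)) <-> (k | ~r) becomes (False & True) <-> (True | ~r) = False.
Case k = False: the formula simplifies to r & ((q -> r) -> ~r).
  r = True: the conjunct (q -> r) -> ~r becomes (q -> True) -> ~True = False.
  r = False: the conjunct r is False.
Both cases fail — unsatisfiable.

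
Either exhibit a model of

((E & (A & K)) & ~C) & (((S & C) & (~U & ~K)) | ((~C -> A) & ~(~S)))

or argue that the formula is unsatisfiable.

U=T; S=T; K=T; A=T; E=T; C=F

  (E & (A & K)) & ~C = True
    E & (A & K) = True
      A & K = True
    ~C = True
  ((S & C) & (~U & ~K)) | ((~C -> A) & ~(~S)) = True
    (S & C) & (~U & ~K) = False
      S & C = False
      ~U & ~K = False
        ~U = False
        ~K = False
    (~C -> A) & ~(~S) = True
      ~C -> A = True
        ~C = True
      ~(~S) = True
        ~S = False
Both conjuncts True, so the formula holds.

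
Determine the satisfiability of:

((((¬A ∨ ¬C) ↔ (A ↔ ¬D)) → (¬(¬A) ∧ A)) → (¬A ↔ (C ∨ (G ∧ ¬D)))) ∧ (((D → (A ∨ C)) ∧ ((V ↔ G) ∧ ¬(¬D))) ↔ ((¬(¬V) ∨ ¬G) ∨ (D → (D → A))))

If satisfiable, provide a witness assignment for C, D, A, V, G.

C=F; D=T; A=T; V=F; G=F

  (((¬A ∨ ¬C) ↔ (A ↔ ¬D)) → (¬(¬A) ∧ A)) → (¬A ↔ (C ∨ (G ∧ ¬D))) = True
    ((¬A ∨ ¬C) ↔ (A ↔ ¬D)) → (¬(¬A) ∧ A) = True
      (¬A ∨ ¬C) ↔ (A ↔ ¬D) = False
        ¬A ∨ ¬C = True
          ¬A = False
          ¬C = True
        A ↔ ¬D = False
          ¬D = False
      ¬(¬A) ∧ A = True
        ¬(¬A) = True
          ¬A = False
    ¬A ↔ (C ∨ (G ∧ ¬D)) = True
      ¬A = False
      C ∨ (G ∧ ¬D) = False
        G ∧ ¬D = False
          ¬D = False
  ((D → (A ∨ C)) ∧ ((V ↔ G) ∧ ¬(¬D))) ↔ ((¬(¬V) ∨ ¬G) ∨ (D → (D → A))) = True
    (D → (A ∨ C)) ∧ ((V ↔ G) ∧ ¬(¬D)) = True
      D → (A ∨ C) = True
        A ∨ C = True
      (V ↔ G) ∧ ¬(¬D) = True
        V ↔ G = True
        ¬(¬D) = True
          ¬D = False
    (¬(¬V) ∨ ¬G) ∨ (D → (D → A)) = True
      ¬(¬V) ∨ ¬G = True
        ¬(¬V) = False
          ¬V = True
        ¬G = True
      D → (D → A) = True
        D → A = True
Both conjuncts True, so the formula holds.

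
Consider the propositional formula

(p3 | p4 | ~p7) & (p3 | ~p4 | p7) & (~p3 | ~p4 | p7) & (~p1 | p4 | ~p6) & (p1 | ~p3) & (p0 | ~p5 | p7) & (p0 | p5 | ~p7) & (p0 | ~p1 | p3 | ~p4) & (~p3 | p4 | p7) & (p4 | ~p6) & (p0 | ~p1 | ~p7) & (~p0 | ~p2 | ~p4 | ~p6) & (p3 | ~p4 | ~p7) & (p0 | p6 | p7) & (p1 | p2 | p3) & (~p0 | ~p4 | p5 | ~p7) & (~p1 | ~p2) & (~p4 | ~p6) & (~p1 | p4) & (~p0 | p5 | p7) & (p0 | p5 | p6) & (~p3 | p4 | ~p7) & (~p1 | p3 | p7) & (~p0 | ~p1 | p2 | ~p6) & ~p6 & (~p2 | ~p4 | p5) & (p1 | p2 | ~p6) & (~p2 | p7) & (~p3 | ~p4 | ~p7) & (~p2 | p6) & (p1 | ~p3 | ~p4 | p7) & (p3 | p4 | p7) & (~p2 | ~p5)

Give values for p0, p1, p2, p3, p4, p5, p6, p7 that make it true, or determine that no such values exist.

No satisfying assignment exists.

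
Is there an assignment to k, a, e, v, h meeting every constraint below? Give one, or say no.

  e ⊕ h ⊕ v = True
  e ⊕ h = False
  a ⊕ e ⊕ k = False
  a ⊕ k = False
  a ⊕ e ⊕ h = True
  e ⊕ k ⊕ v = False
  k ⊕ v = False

k=T, a=T, e=F, v=T, h=F

e ⊕ h ⊕ v = F ⊕ F ⊕ T = True ✓
e ⊕ h = F ⊕ F = False ✓
a ⊕ e ⊕ k = T ⊕ F ⊕ T = False ✓
a ⊕ k = T ⊕ T = False ✓
a ⊕ e ⊕ h = T ⊕ F ⊕ F = True ✓
e ⊕ k ⊕ v = F ⊕ T ⊕ T = False ✓
k ⊕ v = T ⊕ T = False ✓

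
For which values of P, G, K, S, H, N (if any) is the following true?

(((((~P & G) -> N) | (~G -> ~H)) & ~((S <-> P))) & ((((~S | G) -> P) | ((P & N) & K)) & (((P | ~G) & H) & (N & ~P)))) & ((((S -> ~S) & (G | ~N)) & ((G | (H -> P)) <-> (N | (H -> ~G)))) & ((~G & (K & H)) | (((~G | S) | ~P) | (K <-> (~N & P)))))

The formula is unsatisfiable.

Case P = True: the conjunct ~P is False.
Case P = False: the formula simplifies to ((((G -> N) | (~G -> ~H)) & ~(~S)) & (~((~S | G)) & ((~G & H) & N))) & (((S -> ~S) & (G | ~N)) & ((G | ~H) <-> (N | (H -> ~G)))).
  S = True: the conjunct S -> ~S becomes True -> ~True = False.
  S = False: the conjunct ~(~S) becomes ~(~False) = False.
Both cases fail — unsatisfiable.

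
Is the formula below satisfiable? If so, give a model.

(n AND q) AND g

q: True, n: True, g: True

  n AND q = True
Both conjuncts True, so the formula holds.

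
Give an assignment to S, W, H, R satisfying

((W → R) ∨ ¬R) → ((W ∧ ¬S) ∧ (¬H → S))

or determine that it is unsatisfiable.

S = False, W = True, H = True, R = False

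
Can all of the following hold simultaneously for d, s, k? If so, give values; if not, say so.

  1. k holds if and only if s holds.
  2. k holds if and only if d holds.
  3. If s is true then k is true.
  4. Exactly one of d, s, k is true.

Case d = True:
  (2) with d=T forces k = True.
  Constraint (4) is violated (d=T, k=T) — contradiction.
Case d = False:
  (2) with d=F forces k = False.
  (1) with k=F forces s = False.
  Constraint (4) is violated (d=F, s=F, k=F) — contradiction.
Both cases fail — unsatisfiable.

UNSATISFIABLE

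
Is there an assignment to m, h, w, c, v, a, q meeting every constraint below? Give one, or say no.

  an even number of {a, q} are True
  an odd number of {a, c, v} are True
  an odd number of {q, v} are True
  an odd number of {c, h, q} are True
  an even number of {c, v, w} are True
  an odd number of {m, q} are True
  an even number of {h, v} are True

m = False, h = False, w = False, c = False, v = False, a = True, q = True

{a, q}: 2 true → even ✓
{a, c, v}: 1 true → odd ✓
{q, v}: 1 true → odd ✓
{c, h, q}: 1 true → odd ✓
{c, v, w}: 0 true → even ✓
{m, q}: 1 true → odd ✓
{h, v}: 0 true → even ✓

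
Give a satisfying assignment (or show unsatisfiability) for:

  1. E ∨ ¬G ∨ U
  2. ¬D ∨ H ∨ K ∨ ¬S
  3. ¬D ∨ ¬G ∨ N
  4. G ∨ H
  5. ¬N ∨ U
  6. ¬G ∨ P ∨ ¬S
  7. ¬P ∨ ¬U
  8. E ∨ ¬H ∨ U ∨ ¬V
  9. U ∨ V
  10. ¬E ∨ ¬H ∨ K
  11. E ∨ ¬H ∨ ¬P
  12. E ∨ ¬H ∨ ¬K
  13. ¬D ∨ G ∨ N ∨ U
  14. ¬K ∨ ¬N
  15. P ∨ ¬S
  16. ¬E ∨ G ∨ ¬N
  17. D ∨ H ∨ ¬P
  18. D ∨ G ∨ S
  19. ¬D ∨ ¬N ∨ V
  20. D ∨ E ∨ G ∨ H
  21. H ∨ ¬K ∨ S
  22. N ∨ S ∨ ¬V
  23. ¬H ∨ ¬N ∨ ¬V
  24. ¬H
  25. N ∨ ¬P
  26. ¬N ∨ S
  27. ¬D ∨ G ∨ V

V = False, E = False, G = True, U = True, S = False, N = False, H = False, P = False, K = False, D = False

Unit clause (¬H) forces H = False.
In (G ∨ H) only G is left, so G = True.
Set V = False.
  then (U ∨ V) forces U = True.
  then (¬P ∨ ¬U) forces P = False.
  then (P ∨ ¬S) forces S = False.
  then (H ∨ ¬K ∨ S) forces K = False.
  then (¬N ∨ S) forces N = False.
  then (¬D ∨ ¬G ∨ N) forces D = False.
Set E = False.
All clauses satisfied.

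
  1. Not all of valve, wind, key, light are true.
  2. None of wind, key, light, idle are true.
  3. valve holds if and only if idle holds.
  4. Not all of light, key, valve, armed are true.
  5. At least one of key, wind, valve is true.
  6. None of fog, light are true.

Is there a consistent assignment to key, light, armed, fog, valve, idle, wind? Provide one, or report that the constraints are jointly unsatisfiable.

Unsatisfiable

Case light = True:
  Constraint (2) is violated (light=T) — contradiction.
Case light = False:
  (2) forces wind = False.
  (2) forces key = False.
  (2) forces idle = False.
  (3) with idle=F forces valve = False.
  Constraint (5) is violated (key=F, wind=F, valve=F) — contradiction.
Both cases fail — unsatisfiable.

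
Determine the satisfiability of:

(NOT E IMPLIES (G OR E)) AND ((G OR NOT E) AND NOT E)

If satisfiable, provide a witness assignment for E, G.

E: False, G: True

  NOT E IMPLIES (G OR E) = True
    NOT E = True
    G OR E = True
  (G OR NOT E) AND NOT E = True
    G OR NOT E = True
      NOT E = True
    NOT E = True
Both conjuncts True, so the formula holds.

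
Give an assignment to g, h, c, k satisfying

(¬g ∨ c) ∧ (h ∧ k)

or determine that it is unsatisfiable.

g = True; h = True; c = True; k = True

  ¬g ∨ c = True
    ¬g = False
  h ∧ k = True
Both conjuncts True, so the formula holds.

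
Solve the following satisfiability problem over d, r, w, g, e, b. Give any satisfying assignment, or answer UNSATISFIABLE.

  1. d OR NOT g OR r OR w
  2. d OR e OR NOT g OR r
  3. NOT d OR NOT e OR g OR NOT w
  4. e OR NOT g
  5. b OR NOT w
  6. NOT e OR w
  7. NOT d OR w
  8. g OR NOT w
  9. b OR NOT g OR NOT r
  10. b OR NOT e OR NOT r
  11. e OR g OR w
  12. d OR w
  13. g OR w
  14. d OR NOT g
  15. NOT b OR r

d = True, r = True, w = True, g = True, e = True, b = True

Try d = False:
  (d OR w) forces w = True.
  (b OR NOT w) forces b = True.
  (g OR NOT w) forces g = True.
  clause (d OR NOT g) is falsified — backtrack.
So d = True.
  then (NOT d OR w) forces w = True.
  then (g OR NOT w) forces g = True.
  then (e OR NOT g) forces e = True.
  then (b OR NOT w) forces b = True.
  then (NOT b OR r) forces r = True.
All clauses satisfied.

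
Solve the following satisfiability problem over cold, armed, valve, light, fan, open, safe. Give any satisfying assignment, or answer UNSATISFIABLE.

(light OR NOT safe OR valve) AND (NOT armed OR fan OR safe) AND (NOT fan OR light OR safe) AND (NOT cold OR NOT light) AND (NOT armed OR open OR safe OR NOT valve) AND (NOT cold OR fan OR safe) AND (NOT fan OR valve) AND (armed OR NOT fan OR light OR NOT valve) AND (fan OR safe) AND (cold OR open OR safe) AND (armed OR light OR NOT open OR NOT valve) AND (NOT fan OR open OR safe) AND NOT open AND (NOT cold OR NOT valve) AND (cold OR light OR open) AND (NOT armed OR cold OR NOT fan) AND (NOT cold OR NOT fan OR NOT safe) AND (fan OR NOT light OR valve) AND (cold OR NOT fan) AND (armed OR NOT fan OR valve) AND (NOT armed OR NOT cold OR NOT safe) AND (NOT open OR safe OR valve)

Unit clause (NOT open) forces open = False.
Try cold = True:
  (NOT cold OR NOT light) forces light = False.
  (NOT cold OR NOT valve) forces valve = False.
  (light OR NOT safe OR valve) forces safe = False.
  (NOT fan OR light OR safe) forces fan = False.
  clause (NOT cold OR fan OR safe) is falsified — backtrack.
So cold = False.
  then (cold OR open OR safe) forces safe = True.
  then (cold OR light OR open) forces light = True.
  then (cold OR NOT fan) forces fan = False.
  then (fan OR NOT light OR valve) forces valve = True.
Set armed = False.
All clauses satisfied.

cold=F, armed=F, valve=T, light=T, fan=F, open=F, safe=T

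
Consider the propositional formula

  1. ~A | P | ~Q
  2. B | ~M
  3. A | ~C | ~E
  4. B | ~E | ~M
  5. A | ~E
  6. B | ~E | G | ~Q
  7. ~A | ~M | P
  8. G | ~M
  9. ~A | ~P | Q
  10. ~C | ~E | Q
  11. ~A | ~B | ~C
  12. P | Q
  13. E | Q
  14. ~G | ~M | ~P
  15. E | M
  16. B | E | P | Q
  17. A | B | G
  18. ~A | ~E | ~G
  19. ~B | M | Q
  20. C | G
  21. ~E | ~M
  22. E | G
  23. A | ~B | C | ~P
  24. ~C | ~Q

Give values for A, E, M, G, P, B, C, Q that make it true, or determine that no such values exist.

Set A = False.
  then (A | ~E) forces E = False.
  then (E | Q) forces Q = True.
  then (E | M) forces M = True.
  then (E | G) forces G = True.
  then (~C | ~Q) forces C = False.
  then (B | ~M) forces B = True.
  then (~G | ~M | ~P) forces P = False.
All clauses satisfied.

A: False, E: False, M: True, G: True, P: False, B: True, C: False, Q: True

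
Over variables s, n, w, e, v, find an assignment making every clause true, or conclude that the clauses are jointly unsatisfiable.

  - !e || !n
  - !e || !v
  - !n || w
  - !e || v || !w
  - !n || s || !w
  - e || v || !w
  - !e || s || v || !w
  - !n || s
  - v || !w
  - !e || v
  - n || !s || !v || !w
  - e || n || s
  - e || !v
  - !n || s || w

s = True; n = False; w = False; e = False; v = False

Try s = False:
  (!n || s) forces n = False.
  (e || n || s) forces e = True.
  (!e || !v) forces v = False.
  clause (!e || v) is falsified — backtrack.
So s = True.
Try n = True:
  (!e || !n) forces e = False.
  (!n || w) forces w = True.
  (e || v || !w) forces v = True.
  clause (e || !v) is falsified — backtrack.
So n = False.
Set w = False.
Set e = False.
  then (e || !v) forces v = False.
All clauses satisfied.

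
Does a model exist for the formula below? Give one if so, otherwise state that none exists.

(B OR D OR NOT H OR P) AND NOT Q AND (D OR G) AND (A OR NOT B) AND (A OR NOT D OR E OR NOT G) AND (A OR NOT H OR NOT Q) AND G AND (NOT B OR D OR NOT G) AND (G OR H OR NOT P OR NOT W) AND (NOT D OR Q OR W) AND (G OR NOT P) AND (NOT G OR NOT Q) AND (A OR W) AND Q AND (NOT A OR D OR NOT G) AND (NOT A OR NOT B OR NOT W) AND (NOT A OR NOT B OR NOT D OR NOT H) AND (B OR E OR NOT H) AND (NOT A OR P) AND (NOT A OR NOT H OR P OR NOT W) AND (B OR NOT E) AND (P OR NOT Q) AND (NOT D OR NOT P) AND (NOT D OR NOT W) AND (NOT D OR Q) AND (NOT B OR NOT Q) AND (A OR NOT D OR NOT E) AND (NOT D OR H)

The formula is unsatisfiable.

Case Q = True:
  Clause (NOT Q) is falsified — contradiction.
Case Q = False:
  Clause (Q) is falsified — contradiction.
Both cases fail, so the formula is unsatisfiable.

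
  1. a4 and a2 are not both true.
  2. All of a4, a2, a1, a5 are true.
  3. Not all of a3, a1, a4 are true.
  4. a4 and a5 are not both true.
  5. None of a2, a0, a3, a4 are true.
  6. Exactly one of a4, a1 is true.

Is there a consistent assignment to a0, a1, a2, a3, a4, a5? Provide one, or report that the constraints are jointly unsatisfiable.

Unsatisfiable — no assignment works.

Case a2 = True:
  Constraint (5) is violated (a2=T) — contradiction.
Case a2 = False:
  Constraint (2) is violated (a2=F) — contradiction.
Both cases fail — unsatisfiable.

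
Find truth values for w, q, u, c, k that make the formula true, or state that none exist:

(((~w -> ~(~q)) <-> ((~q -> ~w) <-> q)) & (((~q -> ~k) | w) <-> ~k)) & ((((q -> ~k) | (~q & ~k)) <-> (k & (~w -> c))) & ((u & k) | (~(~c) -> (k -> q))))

w = False, q = False, u = True, c = True, k = True

  ((~w -> ~(~q)) <-> ((~q -> ~w) <-> q)) & (((~q -> ~k) | w) <-> ~k) = True
    (~w -> ~(~q)) <-> ((~q -> ~w) <-> q) = True
      ~w -> ~(~q) = False
        ~w = True
        ~(~q) = False
          ~q = True
      (~q -> ~w) <-> q = False
        ~q -> ~w = True
          ~q = True
          ~w = True
    ((~q -> ~k) | w) <-> ~k = True
      (~q -> ~k) | w = False
        ~q -> ~k = False
          ~q = True
          ~k = False
      ~k = False
  (((q -> ~k) | (~q & ~k)) <-> (k & (~w -> c))) & ((u & k) | (~(~c) -> (k -> q))) = True
    ((q -> ~k) | (~q & ~k)) <-> (k & (~w -> c)) = True
      (q -> ~k) | (~q & ~k) = True
        q -> ~k = True
          ~k = False
        ~q & ~k = False
          ~q = True
          ~k = False
      k & (~w -> c) = True
        ~w -> c = True
          ~w = True
    (u & k) | (~(~c) -> (k -> q)) = True
      u & k = True
      ~(~c) -> (k -> q) = False
        ~(~c) = True
          ~c = False
        k -> q = False
Both conjuncts True, so the formula holds.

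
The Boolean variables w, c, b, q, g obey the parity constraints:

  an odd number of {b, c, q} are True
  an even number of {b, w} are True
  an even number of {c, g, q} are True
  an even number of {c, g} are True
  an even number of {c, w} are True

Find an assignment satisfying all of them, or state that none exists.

Adding constraints 1, 2, 3, 4, 5 mod 2: every variable appears an even number of times on the left, so the left side is 0.
But the right sides sum to 1 (mod 2). 0 ≠ 1 — the system is inconsistent.

Unsatisfiable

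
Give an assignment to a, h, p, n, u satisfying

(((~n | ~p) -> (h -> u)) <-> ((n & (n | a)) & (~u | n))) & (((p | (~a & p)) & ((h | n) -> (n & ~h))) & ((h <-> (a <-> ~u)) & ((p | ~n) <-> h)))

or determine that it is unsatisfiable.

The formula is unsatisfiable.

Case h = True: the conjunct (h | n) -> (n & ~h) becomes (True | n) -> (n & False) = False.
Case h = False: the formula simplifies to ((n & (n | a)) & (~u | n)) & (((p | (~a & p)) & (n -> n)) & (~((a <-> ~u)) & ~((p | ~n)))).
  p = True: the conjunct ~((p | ~n)) becomes ~((True | ~n)) = False.
  p = False: the conjunct p | (~a & p) becomes False | (~a & False) = False.
Both cases fail — unsatisfiable.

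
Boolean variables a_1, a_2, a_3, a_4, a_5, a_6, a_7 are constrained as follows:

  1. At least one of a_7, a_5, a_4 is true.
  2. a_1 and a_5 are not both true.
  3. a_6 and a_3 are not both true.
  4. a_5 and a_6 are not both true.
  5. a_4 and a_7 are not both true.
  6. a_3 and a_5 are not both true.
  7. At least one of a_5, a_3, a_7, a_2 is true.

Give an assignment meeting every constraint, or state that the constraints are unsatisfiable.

a_1: True; a_2: True; a_3: False; a_4: False; a_5: False; a_6: True; a_7: True

  (1) {a_7, a_5, a_4}: 1 true — at least one ✓
  (2) a_1=T, a_5=F — not both ✓
  (3) a_6=T, a_3=F — not both ✓
  (4) a_5=F, a_6=T — not both ✓
  (5) a_4=F, a_7=T — not both ✓
  (6) a_3=F, a_5=F — not both ✓
  (7) {a_5, a_3, a_7, a_2}: 2 true — at least one ✓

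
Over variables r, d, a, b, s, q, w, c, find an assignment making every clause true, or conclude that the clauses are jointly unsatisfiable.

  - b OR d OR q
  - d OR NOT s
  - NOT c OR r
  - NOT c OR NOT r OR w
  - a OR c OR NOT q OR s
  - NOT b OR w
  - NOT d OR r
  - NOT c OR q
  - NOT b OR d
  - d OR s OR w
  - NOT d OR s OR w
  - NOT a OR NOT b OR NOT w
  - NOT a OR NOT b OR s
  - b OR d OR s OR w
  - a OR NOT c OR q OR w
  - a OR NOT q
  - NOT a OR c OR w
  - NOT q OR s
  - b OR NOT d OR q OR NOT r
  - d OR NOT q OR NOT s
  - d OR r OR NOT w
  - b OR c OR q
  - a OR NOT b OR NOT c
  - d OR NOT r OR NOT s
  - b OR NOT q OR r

r: True, d: True, a: False, b: True, s: False, q: False, w: True, c: False

Set r = True.
Try d = False:
  (d OR NOT s) forces s = False.
  (NOT b OR d) forces b = False.
  (b OR d OR q) forces q = True.
  clause (NOT q OR s) is falsified — backtrack.
So d = True.
Set a = False.
  then (a OR NOT q) forces q = False.
  then (b OR NOT d OR q OR NOT r) forces b = True.
  then (a OR NOT b OR NOT c) forces c = False.
  then (NOT b OR w) forces w = True.
Set s = False.
All clauses satisfied.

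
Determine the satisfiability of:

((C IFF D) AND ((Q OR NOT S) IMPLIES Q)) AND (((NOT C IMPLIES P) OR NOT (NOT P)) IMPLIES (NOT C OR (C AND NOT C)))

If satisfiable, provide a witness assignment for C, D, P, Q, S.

C: False, D: False, P: False, Q: True, S: False

  (C IFF D) AND ((Q OR NOT S) IMPLIES Q) = True
    C IFF D = True
    (Q OR NOT S) IMPLIES Q = True
      Q OR NOT S = True
        NOT S = True
  ((NOT C IMPLIES P) OR NOT (NOT P)) IMPLIES (NOT C OR (C AND NOT C)) = True
    (NOT C IMPLIES P) OR NOT (NOT P) = False
      NOT C IMPLIES P = False
        NOT C = True
      NOT (NOT P) = False
        NOT P = True
    NOT C OR (C AND NOT C) = True
      NOT C = True
      C AND NOT C = False
        NOT C = True
Both conjuncts True, so the formula holds.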